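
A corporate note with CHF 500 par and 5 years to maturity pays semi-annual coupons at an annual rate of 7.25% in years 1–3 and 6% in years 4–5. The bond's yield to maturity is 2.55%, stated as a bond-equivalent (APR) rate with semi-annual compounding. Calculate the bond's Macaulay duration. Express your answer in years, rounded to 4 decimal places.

4.3634 years

Periodic yield y = 0.01275. Discount each cash flow and weight by its period:
  t   CF        PV=CF/(1+0.01275)^t    t·PV
  1       18.125        17.8968        17.8968
  2       18.125        17.6715        35.3430
  3       18.125        17.4490        52.3471
  4       18.125        17.2294        68.9174
  5       18.125        17.0124        85.0622
  6       18.125        16.7983       100.7896
  7       15.000        13.7270        96.0890
  8       15.000        13.5542       108.4334
  9       15.000        13.3835       120.4519
  10     515.000       453.7166     4,537.1664
  Σ                    598.4388     5,222.4969
Price P = Σ PV = 598.4388.
Macaulay duration = Σ(t·PV) / P = 5,222.4969 / 598.4388 = 8.72687 half-year periods.
In years: 8.72687 / 2 = 4.36343 years.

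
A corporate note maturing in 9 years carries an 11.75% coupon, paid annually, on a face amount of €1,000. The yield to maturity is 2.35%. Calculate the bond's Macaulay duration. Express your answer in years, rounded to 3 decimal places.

6.766 years

Periodic yield y = 0.0235. Discount each cash flow and weight by its year:
  t   CF        PV=CF/(1+0.0235)^t    t·PV
  1       117.50       114.8021       114.8021
  2       117.50       112.1662       224.3325
  3       117.50       109.5909       328.7726
  4       117.50       107.0746       428.2984
  5       117.50       104.6161       523.0806
  6       117.50       102.2141       613.2846
  7       117.50        99.8672       699.0705
  8       117.50        97.5742       780.5938
  9     1,117.50       906.6860     8,160.1740
  Σ                  1,754.5915    11,872.4091
Price P = Σ PV = 1,754.5915.
Macaulay duration = Σ(t·PV) / P = 11,872.4091 / 1,754.5915 = 6.76648 years.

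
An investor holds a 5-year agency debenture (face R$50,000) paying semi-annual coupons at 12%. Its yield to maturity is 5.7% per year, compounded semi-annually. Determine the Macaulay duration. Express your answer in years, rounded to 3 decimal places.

4.040 years

Periodic yield y = 0.0285. Discount each cash flow and weight by its period:
  t   CF        PV=CF/(1+0.0285)^t    t·PV
  1     3,000.00     2,916.8692     2,916.8692
  2     3,000.00     2,836.0420     5,672.0841
  3     3,000.00     2,757.4546     8,272.3637
  4     3,000.00     2,681.0448    10,724.1792
  5     3,000.00     2,606.7524    13,033.7618
  6     3,000.00     2,534.5186    15,207.1115
  7     3,000.00     2,464.2864    17,250.0049
  8     3,000.00     2,396.0004    19,168.0032
  9     3,000.00     2,329.6066    20,966.4595
  10   53,000.00    40,015.9295   400,159.2950
  Σ                 63,538.5045   513,370.1321
Price P = Σ PV = 63,538.5045.
Macaulay duration = Σ(t·PV) / P = 513,370.1321 / 63,538.5045 = 8.07967 half-year periods.
In years: 8.07967 / 2 = 4.03983 years.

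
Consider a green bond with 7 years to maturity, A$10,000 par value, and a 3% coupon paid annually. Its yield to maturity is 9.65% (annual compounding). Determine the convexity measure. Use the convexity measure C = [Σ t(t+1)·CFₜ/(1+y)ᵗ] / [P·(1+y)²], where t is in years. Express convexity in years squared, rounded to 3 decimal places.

With y = 0.0965:
  t   CF        PV=CF/(1+0.0965)^t    t·PV        t(t+1)·PV
  1       300.00       273.5978       273.5978         547.1956
  2       300.00       249.5192       499.0384       1,497.1152
  3       300.00       227.5597       682.6791       2,730.7164
  4       300.00       207.5328       830.1311       4,150.6557
  5       300.00       189.2684       946.3419       5,678.0515
  6       300.00       172.6114     1,035.6683       7,249.6782
  7    10,300.00     5,404.7645    37,833.3513     302,666.8101
  Σ                  6,724.8537    42,100.8079     324,520.2227
P = 6,724.8537.
Convexity = Σ t(t+1)·PV / [P·(1+y)²] = 324,520.2227 / (6,724.8537 × 1.202312) = 40.13670.

40.137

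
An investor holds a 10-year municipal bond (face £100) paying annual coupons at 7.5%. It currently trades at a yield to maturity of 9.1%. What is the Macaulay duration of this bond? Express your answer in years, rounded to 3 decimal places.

Periodic yield y = 0.091. Discount each cash flow and weight by its year:
  t   CF        PV=CF/(1+0.091)^t    t·PV
  1         7.50         6.8744         6.8744
  2         7.50         6.3010        12.6021
  3         7.50         5.7755        17.3264
  4         7.50         5.2937        21.1749
  5         7.50         4.8522        24.2609
  6         7.50         4.4475        26.6848
  7         7.50         4.0765        28.5355
  8         7.50         3.7365        29.8919
  9         7.50         3.4248        30.8234
  10      107.50        44.9947       449.9466
  Σ                     89.7768       648.1210
Price P = Σ PV = 89.7768.
Macaulay duration = Σ(t·PV) / P = 648.1210 / 89.7768 = 7.21925 years.

7.219 years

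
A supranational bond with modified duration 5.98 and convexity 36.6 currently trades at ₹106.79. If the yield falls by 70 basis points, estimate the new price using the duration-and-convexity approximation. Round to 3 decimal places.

₹111.356

Duration effect: -D_mod·Δy = -5.98 × (-0.007) = +0.041860
Convexity effect: ½·C·(Δy)² = 0.5 × 36.6 × (-0.007)² = +0.0008967
ΔP/P ≈ +0.041860 + 0.0008967 = +0.0427567
New price ≈ 106.79 × (1 + 0.0427567) = 111.355987993.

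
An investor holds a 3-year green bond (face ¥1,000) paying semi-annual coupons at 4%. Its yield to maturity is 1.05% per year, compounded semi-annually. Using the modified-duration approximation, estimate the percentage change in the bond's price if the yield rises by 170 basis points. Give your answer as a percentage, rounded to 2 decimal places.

-4.84%

Periodic yield y = 0.00525. Modified duration first:
  t   CF        PV=CF/(1+0.00525)^t    t·PV
  1        20.00        19.8955        19.8955
  2        20.00        19.7916        39.5833
  3        20.00        19.6883        59.0648
  4        20.00        19.5855        78.3418
  5        20.00        19.4832        97.4158
  6     1,020.00       988.4522     5,930.7133
  Σ                  1,086.8963     6,225.0147
P = 1,086.8963; D_Mac = 5.72733 half-year periods = 2.86367 yrs; D_mod = 2.86367/(1+0.00525) = 2.84871 yrs.
ΔP/P ≈ -D_mod · Δy = -2.84871 × (+0.017) = -0.048428 = -4.8428%.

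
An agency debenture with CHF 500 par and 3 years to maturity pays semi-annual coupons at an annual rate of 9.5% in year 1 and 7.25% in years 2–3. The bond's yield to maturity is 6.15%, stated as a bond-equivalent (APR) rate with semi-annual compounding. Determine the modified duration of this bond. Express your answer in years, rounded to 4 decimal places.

2.6318 years

Periodic yield y = 0.03075. First find Macaulay duration:
  t   CF        PV=CF/(1+0.03075)^t    t·PV
  1       23.750        23.0415        23.0415
  2       23.750        22.3541        44.7082
  3       18.125        16.5508        49.6523
  4       18.125        16.0570        64.2280
  5       18.125        15.5780        77.8899
  6      518.125       432.0306     2,592.1835
  Σ                    525.6119     2,851.7034
P = 525.6119; Macaulay duration = 2,851.7034 / 525.6119 = 5.42549 half-year periods = 2.71275 years.
Modified duration = D_Mac / (1 + y) = 2.71275 / 1.03075 = 2.63182 years.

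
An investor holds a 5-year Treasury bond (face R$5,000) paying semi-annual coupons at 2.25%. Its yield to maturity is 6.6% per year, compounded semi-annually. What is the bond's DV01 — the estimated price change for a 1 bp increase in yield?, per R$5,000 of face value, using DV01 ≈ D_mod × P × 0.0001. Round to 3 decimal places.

R$1.869

Periodic yield y = 0.033.
  t   CF        PV=CF/(1+0.033)^t    t·PV
  1        56.25        54.4530        54.4530
  2        56.25        52.7135       105.4270
  3        56.25        51.0295       153.0886
  4        56.25        49.3994       197.5974
  5        56.25        47.8212       239.1062
  6        56.25        46.2936       277.7614
  7        56.25        44.8147       313.7027
  8        56.25        43.3830       347.0643
  9        56.25        41.9971       377.9742
  10    5,056.25     3,654.4778    36,544.7776
  Σ                  4,086.3829    38,610.9525
P = 4,086.3829; D_Mac = 9.44869 half-year periods = 4.72434 yrs; D_mod = 4.57342 yrs.
DV01 ≈ 4.57342 × 4,086.3829 × 0.0001 = 1.868875.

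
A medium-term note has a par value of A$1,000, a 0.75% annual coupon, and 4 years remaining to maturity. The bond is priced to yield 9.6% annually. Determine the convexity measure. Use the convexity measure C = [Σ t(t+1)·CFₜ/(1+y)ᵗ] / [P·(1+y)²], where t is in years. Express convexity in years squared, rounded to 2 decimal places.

With y = 0.096:
  t   CF        PV=CF/(1+0.096)^t    t·PV        t(t+1)·PV
  1         7.50         6.8431         6.8431          13.6861
  2         7.50         6.2437        12.4873          37.4620
  3         7.50         5.6968        17.0903          68.3614
  4     1,007.50       698.2370     2,792.9479      13,964.7393
  Σ                    717.0205     2,829.3686      14,084.2489
P = 717.0205.
Convexity = Σ t(t+1)·PV / [P·(1+y)²] = 14,084.2489 / (717.0205 × 1.201216) = 16.35238.

16.35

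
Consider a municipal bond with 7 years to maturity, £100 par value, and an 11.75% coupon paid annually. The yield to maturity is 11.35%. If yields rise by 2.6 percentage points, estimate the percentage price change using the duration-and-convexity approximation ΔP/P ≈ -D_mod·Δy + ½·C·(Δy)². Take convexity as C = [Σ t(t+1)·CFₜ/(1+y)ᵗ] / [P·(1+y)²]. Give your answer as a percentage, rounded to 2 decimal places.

With y = 0.1135:
  t   CF        PV=CF/(1+0.1135)^t    t·PV        t(t+1)·PV
  1        11.75        10.5523        10.5523          21.1046
  2        11.75         9.4767        18.9534          56.8602
  3        11.75         8.5107        25.5322         102.1289
  4        11.75         7.6432        30.5729         152.8646
  5        11.75         6.8641        34.3207         205.9245
  6        11.75         6.1645        36.9869         258.9082
  7       111.75        52.6521       368.5649       2,948.5195
  Σ                    101.8638       525.4834       3,746.3106
P = 101.8638; D_Mac = 5.15869 yrs; D_mod = 4.63286 yrs; C = 29.66222.
Duration effect: -4.63286 × (+0.026) = -0.120454
Convexity effect: 0.5 × 29.66222 × (0.026)² = +0.0100258
ΔP/P ≈ -0.120454 + 0.0100258 = -0.110429 = -11.0429%.

-11.04%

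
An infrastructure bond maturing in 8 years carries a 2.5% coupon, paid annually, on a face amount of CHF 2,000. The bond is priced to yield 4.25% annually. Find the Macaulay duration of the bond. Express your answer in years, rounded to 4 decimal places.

7.2988 years

Periodic yield y = 0.0425. Discount each cash flow and weight by its year:
  t   CF        PV=CF/(1+0.0425)^t    t·PV
  1        50.00        47.9616        47.9616
  2        50.00        46.0064        92.0127
  3        50.00        44.1308       132.3924
  4        50.00        42.3317       169.3268
  5        50.00        40.6060       203.0298
  6        50.00        38.9506       233.7033
  7        50.00        37.3626       261.5385
  8     2,050.00     1,469.4180    11,755.3439
  Σ                  1,766.7676    12,895.3090
Price P = Σ PV = 1,766.7676.
Macaulay duration = Σ(t·PV) / P = 12,895.3090 / 1,766.7676 = 7.29881 years.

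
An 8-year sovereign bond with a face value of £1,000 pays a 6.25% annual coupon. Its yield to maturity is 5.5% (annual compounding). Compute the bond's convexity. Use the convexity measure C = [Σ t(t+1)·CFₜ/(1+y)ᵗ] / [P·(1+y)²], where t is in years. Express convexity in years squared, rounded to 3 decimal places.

With y = 0.055:
  t   CF        PV=CF/(1+0.055)^t    t·PV        t(t+1)·PV
  1        62.50        59.2417        59.2417         118.4834
  2        62.50        56.1533       112.3066         336.9197
  3        62.50        53.2259       159.6776         638.7102
  4        62.50        50.4510       201.8042       1,009.0209
  5        62.50        47.8209       239.1045       1,434.6269
  6        62.50        45.3279       271.9672       1,903.7703
  7        62.50        42.9648       300.7536       2,406.0288
  8     1,062.50       692.3238     5,538.5904      49,847.3136
  Σ                  1,047.5092     6,883.4457      57,694.8739
P = 1,047.5092.
Convexity = Σ t(t+1)·PV / [P·(1+y)²] = 57,694.8739 / (1,047.5092 × 1.113025) = 49.48510.

49.485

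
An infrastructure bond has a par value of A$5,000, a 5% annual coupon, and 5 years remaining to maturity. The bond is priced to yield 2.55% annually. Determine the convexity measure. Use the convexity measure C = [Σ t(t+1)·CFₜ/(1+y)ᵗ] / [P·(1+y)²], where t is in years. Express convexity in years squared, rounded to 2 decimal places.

25.29

With y = 0.0255:
  t   CF        PV=CF/(1+0.0255)^t    t·PV        t(t+1)·PV
  1       250.00       243.7835       243.7835         487.5670
  2       250.00       237.7216       475.4432       1,426.3297
  3       250.00       231.8105       695.4314       2,781.7254
  4       250.00       226.0463       904.1851       4,520.9254
  5     5,250.00     4,628.9339    23,144.6695     138,868.0172
  Σ                  5,568.2958    25,463.5127     148,084.5648
P = 5,568.2958.
Convexity = Σ t(t+1)·PV / [P·(1+y)²] = 148,084.5648 / (5,568.2958 × 1.051650) = 25.28810.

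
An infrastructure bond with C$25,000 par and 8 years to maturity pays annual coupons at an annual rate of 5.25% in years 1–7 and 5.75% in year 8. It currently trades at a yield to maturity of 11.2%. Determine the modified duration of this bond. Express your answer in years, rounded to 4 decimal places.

5.7945 years

Periodic yield y = 0.112. First find Macaulay duration:
  t   CF        PV=CF/(1+0.112)^t    t·PV
  1     1,312.50     1,180.3058     1,180.3058
  2     1,312.50     1,061.4260     2,122.8521
  3     1,312.50       954.5198     2,863.5595
  4     1,312.50       858.3811     3,433.5245
  5     1,312.50       771.9255     3,859.6274
  6     1,312.50       694.1776     4,165.0655
  7     1,312.50       624.2604     4,369.8230
  8    26,437.50    11,307.9033    90,463.2266
  Σ                 17,452.8996   112,457.9843
P = 17,452.8996; Macaulay duration = 112,457.9843 / 17,452.8996 = 6.44351 years.
Modified duration = D_Mac / (1 + y) = 6.44351 / 1.112 = 5.79453 years.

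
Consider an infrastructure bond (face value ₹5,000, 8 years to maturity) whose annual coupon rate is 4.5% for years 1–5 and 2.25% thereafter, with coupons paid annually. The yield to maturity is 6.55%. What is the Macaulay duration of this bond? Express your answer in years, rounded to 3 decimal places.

Periodic yield y = 0.0655. Discount each cash flow and weight by its year:
  t   CF        PV=CF/(1+0.0655)^t    t·PV
  1       225.00       211.1685       211.1685
  2       225.00       198.1872       396.3744
  3       225.00       186.0039       558.0118
  4       225.00       174.5696       698.2785
  5       225.00       163.8382       819.1912
  6       112.50        76.8833       461.2996
  7       112.50        72.1570       505.0989
  8     5,112.50     3,077.5540    24,620.4324
  Σ                  4,160.3618    28,269.8552
Price P = Σ PV = 4,160.3618.
Macaulay duration = Σ(t·PV) / P = 28,269.8552 / 4,160.3618 = 6.79505 years.

6.795 years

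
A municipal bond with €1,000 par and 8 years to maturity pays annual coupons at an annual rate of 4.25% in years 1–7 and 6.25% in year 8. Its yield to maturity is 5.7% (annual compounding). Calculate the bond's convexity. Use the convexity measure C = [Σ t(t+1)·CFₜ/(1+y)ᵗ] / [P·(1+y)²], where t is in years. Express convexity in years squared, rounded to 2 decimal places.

With y = 0.057:
  t   CF        PV=CF/(1+0.057)^t    t·PV        t(t+1)·PV
  1        42.50        40.2081        40.2081          80.4163
  2        42.50        38.0399        76.0797         228.2392
  3        42.50        35.9885       107.9656         431.8622
  4        42.50        34.0478       136.1912         680.9559
  5        42.50        32.2117       161.0586         966.3518
  6        42.50        30.4747       182.8480       1,279.9361
  7        42.50        28.8313       201.8190       1,614.5520
  8     1,062.50       681.9131     5,455.3049      49,097.7440
  Σ                    921.7151     6,361.4751      54,380.0574
P = 921.7151.
Convexity = Σ t(t+1)·PV / [P·(1+y)²] = 54,380.0574 / (921.7151 × 1.117249) = 52.80718.

52.81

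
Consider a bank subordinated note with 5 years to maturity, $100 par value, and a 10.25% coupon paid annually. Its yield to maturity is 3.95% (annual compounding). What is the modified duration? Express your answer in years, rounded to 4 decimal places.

Periodic yield y = 0.0395. First find Macaulay duration:
  t   CF        PV=CF/(1+0.0395)^t    t·PV
  1        10.25         9.8605         9.8605
  2        10.25         9.4858        18.9716
  3        10.25         9.1254        27.3761
  4        10.25         8.7786        35.1145
  5       110.25        90.8356       454.1780
  Σ                    128.0859       545.5007
P = 128.0859; Macaulay duration = 545.5007 / 128.0859 = 4.25887 years.
Modified duration = D_Mac / (1 + y) = 4.25887 / 1.0395 = 4.09703 years.

4.0970 years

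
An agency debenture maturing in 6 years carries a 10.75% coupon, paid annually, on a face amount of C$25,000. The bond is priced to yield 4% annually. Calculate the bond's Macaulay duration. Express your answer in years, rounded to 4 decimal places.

4.9118 years

Periodic yield y = 0.04. Discount each cash flow and weight by its year:
  t   CF        PV=CF/(1+0.04)^t    t·PV
  1     2,687.50     2,584.1346     2,584.1346
  2     2,687.50     2,484.7448     4,969.4896
  3     2,687.50     2,389.1777     7,167.5331
  4     2,687.50     2,297.2863     9,189.1451
  5     2,687.50     2,208.9291    11,044.6455
  6    27,687.50    21,881.8334   131,291.0006
  Σ                 33,846.1059   166,245.9485
Price P = Σ PV = 33,846.1059.
Macaulay duration = Σ(t·PV) / P = 166,245.9485 / 33,846.1059 = 4.91182 years.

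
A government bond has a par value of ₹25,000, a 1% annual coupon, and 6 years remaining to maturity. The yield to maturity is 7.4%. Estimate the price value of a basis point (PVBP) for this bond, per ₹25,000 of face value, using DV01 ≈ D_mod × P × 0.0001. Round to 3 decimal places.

₹9.461

Periodic yield y = 0.074.
  t   CF        PV=CF/(1+0.074)^t    t·PV
  1       250.00       232.7747       232.7747
  2       250.00       216.7362       433.4724
  3       250.00       201.8028       605.4084
  4       250.00       187.8983       751.5933
  5       250.00       174.9519       874.7594
  6    25,250.00    16,452.6438    98,715.8626
  Σ                 17,466.8076   101,613.8706
P = 17,466.8076; D_Mac = 5.81754 yrs; D_mod = 5.41670 yrs.
DV01 ≈ 5.41670 × 17,466.8076 × 0.0001 = 9.461254.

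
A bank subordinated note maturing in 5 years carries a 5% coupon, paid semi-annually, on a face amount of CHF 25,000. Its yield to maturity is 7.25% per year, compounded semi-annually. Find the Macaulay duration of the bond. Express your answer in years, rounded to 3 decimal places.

Periodic yield y = 0.03625. Discount each cash flow and weight by its period:
  t   CF        PV=CF/(1+0.03625)^t    t·PV
  1       625.00       603.1363       603.1363
  2       625.00       582.0375     1,164.0749
  3       625.00       561.6767     1,685.0300
  4       625.00       542.0282     2,168.1126
  5       625.00       523.0670     2,615.3349
  6       625.00       504.7691     3,028.6146
  7       625.00       487.1113     3,409.7792
  8       625.00       470.0712     3,760.5698
  9       625.00       453.6272     4,082.6452
  10   25,625.00    17,948.0983   179,480.9826
  Σ                 22,675.6227   201,998.2800
Price P = Σ PV = 22,675.6227.
Macaulay duration = Σ(t·PV) / P = 201,998.2800 / 22,675.6227 = 8.90817 half-year periods.
In years: 8.90817 / 2 = 4.45408 years.

4.454 years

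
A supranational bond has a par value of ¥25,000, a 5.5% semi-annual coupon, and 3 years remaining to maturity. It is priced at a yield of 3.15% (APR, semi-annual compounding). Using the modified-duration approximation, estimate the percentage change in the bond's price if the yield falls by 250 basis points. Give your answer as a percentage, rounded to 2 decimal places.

+6.92%

Periodic yield y = 0.01575. Modified duration first:
  t   CF        PV=CF/(1+0.01575)^t    t·PV
  1       687.50       676.8398       676.8398
  2       687.50       666.3448     1,332.6897
  3       687.50       656.0126     1,968.0379
  4       687.50       645.8407     2,583.3626
  5       687.50       635.8264     3,179.1319
  6    25,687.50    23,388.4183   140,330.5100
  Σ                 26,669.2826   150,070.5720
P = 26,669.2826; D_Mac = 5.62709 half-year periods = 2.81355 yrs; D_mod = 2.81355/(1+0.01575) = 2.76992 yrs.
ΔP/P ≈ -D_mod · Δy = -2.76992 × (-0.025) = +0.069248 = +6.9248%.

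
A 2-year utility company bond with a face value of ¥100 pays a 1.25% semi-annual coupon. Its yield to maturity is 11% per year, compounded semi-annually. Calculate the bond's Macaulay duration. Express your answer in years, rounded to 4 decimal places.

Periodic yield y = 0.055. Discount each cash flow and weight by its period:
  t   CF        PV=CF/(1+0.055)^t    t·PV
  1        0.625         0.5924         0.5924
  2        0.625         0.5615         1.1231
  3        0.625         0.5323         1.5968
  4      100.625        81.2262       324.9047
  Σ                     82.9124       328.2170
Price P = Σ PV = 82.9124.
Macaulay duration = Σ(t·PV) / P = 328.2170 / 82.9124 = 3.95860 half-year periods.
In years: 3.95860 / 2 = 1.97930 years.

1.9793 years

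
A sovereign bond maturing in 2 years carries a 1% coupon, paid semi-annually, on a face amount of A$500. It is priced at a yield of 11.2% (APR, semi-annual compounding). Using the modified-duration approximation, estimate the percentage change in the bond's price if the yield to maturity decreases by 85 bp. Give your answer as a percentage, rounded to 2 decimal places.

Periodic yield y = 0.056. Modified duration first:
  t   CF        PV=CF/(1+0.056)^t    t·PV
  1         2.50         2.3674         2.3674
  2         2.50         2.2419         4.4838
  3         2.50         2.1230         6.3690
  4       502.50       404.0921     1,616.3685
  Σ                    410.8244     1,629.5887
P = 410.8244; D_Mac = 3.96663 half-year periods = 1.98332 yrs; D_mod = 1.98332/(1+0.056) = 1.87814 yrs.
ΔP/P ≈ -D_mod · Δy = -1.87814 × (-0.0085) = +0.015964 = +1.5964%.

+1.60%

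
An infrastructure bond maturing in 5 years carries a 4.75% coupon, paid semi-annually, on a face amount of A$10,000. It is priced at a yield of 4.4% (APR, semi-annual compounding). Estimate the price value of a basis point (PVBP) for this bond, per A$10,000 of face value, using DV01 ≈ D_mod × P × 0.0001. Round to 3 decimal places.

Periodic yield y = 0.022.
  t   CF        PV=CF/(1+0.022)^t    t·PV
  1       237.50       232.3875       232.3875
  2       237.50       227.3850       454.7700
  3       237.50       222.4902       667.4707
  4       237.50       217.7008       870.8032
  5       237.50       213.0145     1,065.0724
  6       237.50       208.4290     1,250.5743
  7       237.50       203.9423     1,427.5962
  8       237.50       199.5522     1,596.4173
  9       237.50       195.2565     1,757.3087
  10   10,237.50     8,235.4049    82,354.0491
  Σ                 10,155.5629    91,676.4494
P = 10,155.5629; D_Mac = 9.02721 half-year periods = 4.51361 yrs; D_mod = 4.41645 yrs.
DV01 ≈ 4.41645 × 10,155.5629 × 0.0001 = 4.485149.

A$4.485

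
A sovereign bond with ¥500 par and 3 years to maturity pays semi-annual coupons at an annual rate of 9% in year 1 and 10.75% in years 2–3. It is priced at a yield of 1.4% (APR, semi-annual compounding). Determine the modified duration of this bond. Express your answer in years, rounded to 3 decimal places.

2.696 years

Periodic yield y = 0.007. First find Macaulay duration:
  t   CF        PV=CF/(1+0.007)^t    t·PV
  1       22.500        22.3436        22.3436
  2       22.500        22.1883        44.3766
  3       26.875        26.3184        78.9553
  4       26.875        26.1355       104.5419
  5       26.875        25.9538       129.7690
  6      526.875       505.2784     3,031.6706
  Σ                    628.2180     3,411.6571
P = 628.2180; Macaulay duration = 3,411.6571 / 628.2180 = 5.43069 half-year periods = 2.71534 years.
Modified duration = D_Mac / (1 + y) = 2.71534 / 1.007 = 2.69647 years.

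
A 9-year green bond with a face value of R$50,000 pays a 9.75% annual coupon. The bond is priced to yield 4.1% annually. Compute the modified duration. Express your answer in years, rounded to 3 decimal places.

Periodic yield y = 0.041. First find Macaulay duration:
  t   CF        PV=CF/(1+0.041)^t    t·PV
  1     4,875.00     4,682.9971     4,682.9971
  2     4,875.00     4,498.5563     8,997.1126
  3     4,875.00     4,321.3797    12,964.1392
  4     4,875.00     4,151.1813    16,604.7252
  5     4,875.00     3,987.6862    19,938.4309
  6     4,875.00     3,830.6303    22,983.7820
  7     4,875.00     3,679.7602    25,758.3211
  8     4,875.00     3,534.8320    28,278.6564
  9    54,875.00    38,222.4013   344,001.6115
  Σ                 70,909.4245   484,209.7761
P = 70,909.4245; Macaulay duration = 484,209.7761 / 70,909.4245 = 6.82857 years.
Modified duration = D_Mac / (1 + y) = 6.82857 / 1.041 = 6.55962 years.

6.560 years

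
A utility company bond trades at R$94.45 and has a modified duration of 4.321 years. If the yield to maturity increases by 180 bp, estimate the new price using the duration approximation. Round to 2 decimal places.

Duration approximation: ΔP/P ≈ -D_mod · Δy = -4.321 × (+0.018) = -0.077778.
New price ≈ 94.45 × (1 - 0.077778) = 87.1038679.

R$87.10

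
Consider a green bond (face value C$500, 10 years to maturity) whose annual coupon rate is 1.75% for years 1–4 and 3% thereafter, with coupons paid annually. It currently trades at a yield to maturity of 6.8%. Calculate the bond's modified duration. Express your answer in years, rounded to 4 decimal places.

Periodic yield y = 0.068. First find Macaulay duration:
  t   CF        PV=CF/(1+0.068)^t    t·PV
  1         8.75         8.1929         8.1929
  2         8.75         7.6712        15.3425
  3         8.75         7.1828        21.5484
  4         8.75         6.7255        26.9019
  5        15.00        10.7953        53.9765
  6        15.00        10.1080        60.6478
  7        15.00         9.4644        66.2507
  8        15.00         8.8618        70.8943
  9        15.00         8.2976        74.6780
  10      515.00       266.7440     2,667.4403
  Σ                    344.0434     3,065.8732
P = 344.0434; Macaulay duration = 3,065.8732 / 344.0434 = 8.91130 years.
Modified duration = D_Mac / (1 + y) = 8.91130 / 1.068 = 8.34391 years.

8.3439 years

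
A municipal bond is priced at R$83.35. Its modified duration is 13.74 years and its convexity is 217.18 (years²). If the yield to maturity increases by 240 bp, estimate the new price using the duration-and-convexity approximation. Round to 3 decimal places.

Duration effect: -D_mod·Δy = -13.74 × (+0.024) = -0.329760
Convexity effect: ½·C·(Δy)² = 0.5 × 217.18 × (0.024)² = +0.06254784
ΔP/P ≈ -0.329760 + 0.06254784 = -0.26721216
New price ≈ 83.35 × (1 - 0.26721216) = 61.077866464.

R$61.078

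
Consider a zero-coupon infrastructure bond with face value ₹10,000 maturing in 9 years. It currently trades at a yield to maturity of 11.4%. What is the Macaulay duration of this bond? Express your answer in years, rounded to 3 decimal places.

9.000 years

A zero-coupon bond has a single cash flow at maturity, so its Macaulay duration equals its maturity: 9 years.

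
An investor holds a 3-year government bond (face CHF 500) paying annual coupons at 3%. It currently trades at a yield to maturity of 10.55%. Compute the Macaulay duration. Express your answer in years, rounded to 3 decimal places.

Periodic yield y = 0.1055. Discount each cash flow and weight by its year:
  t   CF        PV=CF/(1+0.1055)^t    t·PV
  1        15.00        13.5685        13.5685
  2        15.00        12.2737        24.5473
  3       515.00       381.1808     1,143.5423
  Σ                    407.0229     1,181.6581
Price P = Σ PV = 407.0229.
Macaulay duration = Σ(t·PV) / P = 1,181.6581 / 407.0229 = 2.90317 years.

2.903 years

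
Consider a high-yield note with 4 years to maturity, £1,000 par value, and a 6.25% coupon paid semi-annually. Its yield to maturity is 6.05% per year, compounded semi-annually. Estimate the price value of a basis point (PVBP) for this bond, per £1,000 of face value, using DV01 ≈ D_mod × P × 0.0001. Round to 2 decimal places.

Periodic yield y = 0.03025.
  t   CF        PV=CF/(1+0.03025)^t    t·PV
  1        31.25        30.3324        30.3324
  2        31.25        29.4418        58.8837
  3        31.25        28.5774        85.7321
  4        31.25        27.7383       110.9531
  5        31.25        26.9238       134.6192
  6        31.25        26.1333       156.7998
  7        31.25        25.3660       177.5619
  8     1,031.25       812.4993     6,499.9941
  Σ                  1,007.0123     7,254.8763
P = 1,007.0123; D_Mac = 7.20436 half-year periods = 3.60218 yrs; D_mod = 3.49641 yrs.
DV01 ≈ 3.49641 × 1,007.0123 × 0.0001 = 0.352093.

£0.35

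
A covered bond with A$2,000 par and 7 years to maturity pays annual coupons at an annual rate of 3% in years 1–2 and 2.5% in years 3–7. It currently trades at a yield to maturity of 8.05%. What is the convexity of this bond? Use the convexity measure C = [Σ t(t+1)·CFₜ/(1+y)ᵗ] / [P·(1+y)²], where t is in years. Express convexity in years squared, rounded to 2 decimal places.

With y = 0.0805:
  t   CF        PV=CF/(1+0.0805)^t    t·PV        t(t+1)·PV
  1        60.00        55.5298        55.5298         111.0597
  2        60.00        51.3927       102.7855         308.3564
  3        50.00        39.6365       118.9096         475.6384
  4        50.00        36.6835       146.7341         733.6703
  5        50.00        33.9505       169.7525       1,018.5149
  6        50.00        31.4211       188.5266       1,319.6862
  7     2,050.00     1,192.2860     8,346.0023      66,768.0188
  Σ                  1,440.9003     9,128.2404      70,734.9447
P = 1,440.9003.
Convexity = Σ t(t+1)·PV / [P·(1+y)²] = 70,734.9447 / (1,440.9003 × 1.167480) = 42.04850.

42.05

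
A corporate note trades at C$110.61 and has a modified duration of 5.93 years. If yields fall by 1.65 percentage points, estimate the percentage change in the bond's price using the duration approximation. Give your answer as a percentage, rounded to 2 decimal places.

Duration approximation: ΔP/P ≈ -D_mod · Δy = -5.93 × (-0.0165) = +0.097845.
As a percentage: +9.7845%.

+9.78%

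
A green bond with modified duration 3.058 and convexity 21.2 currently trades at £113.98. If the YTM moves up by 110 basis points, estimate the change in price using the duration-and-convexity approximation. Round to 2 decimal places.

Duration effect: -D_mod·Δy = -3.058 × (+0.011) = -0.033638
Convexity effect: ½·C·(Δy)² = 0.5 × 21.2 × (0.011)² = +0.0012826
ΔP/P ≈ -0.033638 + 0.0012826 = -0.0323554
ΔP ≈ 113.98 × (-0.0323554) = -3.687868492.

-£3.69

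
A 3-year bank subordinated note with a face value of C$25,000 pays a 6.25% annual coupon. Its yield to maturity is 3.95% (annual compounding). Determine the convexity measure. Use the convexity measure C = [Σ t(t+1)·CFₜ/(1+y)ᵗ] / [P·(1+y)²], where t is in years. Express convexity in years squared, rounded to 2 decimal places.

With y = 0.0395:
  t   CF        PV=CF/(1+0.0395)^t    t·PV        t(t+1)·PV
  1     1,562.50     1,503.1265     1,503.1265       3,006.2530
  2     1,562.50     1,446.0091     2,892.0183       8,676.0549
  3    26,562.50    23,648.0572    70,944.1715     283,776.6859
  Σ                 26,597.1928    75,339.3163     295,458.9937
P = 26,597.1928.
Convexity = Σ t(t+1)·PV / [P·(1+y)²] = 295,458.9937 / (26,597.1928 × 1.080560) = 10.28046.

10.28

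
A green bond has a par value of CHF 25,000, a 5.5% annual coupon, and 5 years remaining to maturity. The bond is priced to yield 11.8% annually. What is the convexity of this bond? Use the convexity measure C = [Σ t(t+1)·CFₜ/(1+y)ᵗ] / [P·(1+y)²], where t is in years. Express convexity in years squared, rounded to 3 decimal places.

20.379

With y = 0.118:
  t   CF        PV=CF/(1+0.118)^t    t·PV        t(t+1)·PV
  1     1,375.00     1,229.8748     1,229.8748       2,459.7496
  2     1,375.00     1,100.0669     2,200.1338       6,600.4013
  3     1,375.00       983.9596     2,951.8789      11,807.5158
  4     1,375.00       880.1070     3,520.4281      17,602.1404
  5    26,375.00    15,100.2261    75,501.1306     453,006.7834
  Σ                 19,294.2344    85,403.4461     491,476.5904
P = 19,294.2344.
Convexity = Σ t(t+1)·PV / [P·(1+y)²] = 491,476.5904 / (19,294.2344 × 1.249924) = 20.37941.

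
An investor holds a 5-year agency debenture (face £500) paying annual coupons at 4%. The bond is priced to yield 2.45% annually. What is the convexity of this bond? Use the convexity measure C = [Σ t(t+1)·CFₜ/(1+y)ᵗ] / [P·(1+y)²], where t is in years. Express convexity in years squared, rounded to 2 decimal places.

25.88

With y = 0.0245:
  t   CF        PV=CF/(1+0.0245)^t    t·PV        t(t+1)·PV
  1        20.00        19.5217        19.5217          39.0434
  2        20.00        19.0549        38.1097         114.3292
  3        20.00        18.5992        55.7976         223.1903
  4        20.00        18.1544        72.6176         363.0882
  5       520.00       460.7269     2,303.6343      13,821.8057
  Σ                    536.0571     2,489.6810      14,561.4569
P = 536.0571.
Convexity = Σ t(t+1)·PV / [P·(1+y)²] = 14,561.4569 / (536.0571 × 1.049600) = 25.88033.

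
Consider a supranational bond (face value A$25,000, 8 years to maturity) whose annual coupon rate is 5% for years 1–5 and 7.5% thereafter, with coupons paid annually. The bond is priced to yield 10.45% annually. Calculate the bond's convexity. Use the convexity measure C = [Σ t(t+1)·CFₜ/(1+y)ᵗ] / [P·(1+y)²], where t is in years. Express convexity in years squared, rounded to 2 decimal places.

With y = 0.1045:
  t   CF        PV=CF/(1+0.1045)^t    t·PV        t(t+1)·PV
  1     1,250.00     1,131.7338     1,131.7338       2,263.4676
  2     1,250.00     1,024.6571     2,049.3143       6,147.9429
  3     1,250.00       927.7113     2,783.1339      11,132.5357
  4     1,250.00       839.9378     3,359.7512      16,798.7562
  5     1,250.00       760.4688     3,802.3441      22,814.0646
  6     1,875.00     1,032.7779     6,196.6676      43,376.6733
  7     1,875.00       935.0638     6,545.4464      52,363.5712
  8    26,875.00    12,134.5231    97,076.1845     873,685.6602
  Σ                 18,786.8737   122,944.5759   1,028,582.6717
P = 18,786.8737.
Convexity = Σ t(t+1)·PV / [P·(1+y)²] = 1,028,582.6717 / (18,786.8737 × 1.219920) = 44.88004.

44.88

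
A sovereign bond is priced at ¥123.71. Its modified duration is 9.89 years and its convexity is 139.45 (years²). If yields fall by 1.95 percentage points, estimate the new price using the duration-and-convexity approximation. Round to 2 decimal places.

¥150.85

Duration effect: -D_mod·Δy = -9.89 × (-0.0195) = +0.192855
Convexity effect: ½·C·(Δy)² = 0.5 × 139.45 × (-0.0195)² = +0.02651293125
ΔP/P ≈ +0.192855 + 0.02651293125 = +0.21936793125
New price ≈ 123.71 × (1 + 0.21936793125) = 150.8480067749375.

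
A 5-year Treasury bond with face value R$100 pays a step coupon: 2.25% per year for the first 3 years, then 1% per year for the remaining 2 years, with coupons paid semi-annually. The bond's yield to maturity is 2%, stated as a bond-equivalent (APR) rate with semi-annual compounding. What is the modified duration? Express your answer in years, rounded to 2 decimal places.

4.72 years

Periodic yield y = 0.01. First find Macaulay duration:
  t   CF        PV=CF/(1+0.01)^t    t·PV
  1        1.125         1.1139         1.1139
  2        1.125         1.1028         2.2057
  3        1.125         1.0919         3.2757
  4        1.125         1.0811         4.3244
  5        1.125         1.0704         5.3520
  6        1.125         1.0598         6.3588
  7        0.500         0.4664         3.2645
  8        0.500         0.4617         3.6939
  9        0.500         0.4572         4.1145
  10     100.500        90.9813       909.8134
  Σ                     98.8865       943.5168
P = 98.8865; Macaulay duration = 943.5168 / 98.8865 = 9.54141 half-year periods = 4.77071 years.
Modified duration = D_Mac / (1 + y) = 4.77071 / 1.01 = 4.72347 years.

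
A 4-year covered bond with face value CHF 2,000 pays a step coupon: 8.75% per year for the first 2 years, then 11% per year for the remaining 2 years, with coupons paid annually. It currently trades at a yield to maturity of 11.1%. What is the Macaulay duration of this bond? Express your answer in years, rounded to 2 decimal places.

Periodic yield y = 0.111. Discount each cash flow and weight by its year:
  t   CF        PV=CF/(1+0.111)^t    t·PV
  1       175.00       157.5158       157.5158
  2       175.00       141.7784       283.5567
  3       220.00       160.4281       481.2844
  4     2,220.00     1,457.1248     5,828.4990
  Σ                  1,916.8470     6,750.8559
Price P = Σ PV = 1,916.8470.
Macaulay duration = Σ(t·PV) / P = 6,750.8559 / 1,916.8470 = 3.52185 years.

3.52 years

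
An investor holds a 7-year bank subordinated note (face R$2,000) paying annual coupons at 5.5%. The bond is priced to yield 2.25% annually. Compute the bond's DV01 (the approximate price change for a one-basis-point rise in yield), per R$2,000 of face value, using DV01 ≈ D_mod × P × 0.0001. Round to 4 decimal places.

R$1.4414

Periodic yield y = 0.0225.
  t   CF        PV=CF/(1+0.0225)^t    t·PV
  1       110.00       107.5795       107.5795
  2       110.00       105.2122       210.4244
  3       110.00       102.8970       308.6910
  4       110.00       100.6328       402.5311
  5       110.00        98.4184       492.0918
  6       110.00        96.2527       577.5160
  7     2,110.00     1,805.6736    12,639.7149
  Σ                  2,416.6660    14,738.5486
P = 2,416.6660; D_Mac = 6.09871 yrs; D_mod = 5.96451 yrs.
DV01 ≈ 5.96451 × 2,416.6660 × 0.0001 = 1.441423.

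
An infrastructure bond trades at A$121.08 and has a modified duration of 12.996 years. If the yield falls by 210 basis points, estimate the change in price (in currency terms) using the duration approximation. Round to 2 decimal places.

+A$33.04

Duration approximation: ΔP/P ≈ -D_mod · Δy = -12.996 × (-0.021) = +0.272916.
ΔP ≈ 121.08 × (+0.272916) = +33.04466928.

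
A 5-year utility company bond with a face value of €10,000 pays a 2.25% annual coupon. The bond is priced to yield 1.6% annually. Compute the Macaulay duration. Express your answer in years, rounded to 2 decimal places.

4.79 years

Periodic yield y = 0.016. Discount each cash flow and weight by its year:
  t   CF        PV=CF/(1+0.016)^t    t·PV
  1       225.00       221.4567       221.4567
  2       225.00       217.9692       435.9384
  3       225.00       214.5366       643.6098
  4       225.00       211.1581       844.6323
  5    10,225.00     9,444.8437    47,224.2187
  Σ                 10,309.9643    49,369.8558
Price P = Σ PV = 10,309.9643.
Macaulay duration = Σ(t·PV) / P = 49,369.8558 / 10,309.9643 = 4.78856 years.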